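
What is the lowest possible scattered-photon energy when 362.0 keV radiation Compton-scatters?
149.7828 keV (at θ = 180°)

The scattered photon has minimum energy when its wavelength is maximum, i.e., when the Compton shift Δλ = λ_C(1 − cos θ) is maximum. This occurs at θ = 180° (backscattering), giving Δλ_max = 2λ_C = 4.8526 pm.

Initial wavelength: λ₀ = hc/E₀ = 3.4250 pm
Maximum final wavelength: λ'_max = λ₀ + 2λ_C = 3.4250 + 4.8526 = 8.2776 pm
Minimum final energy: E'_min = hc/λ'_max = 149.7828 keV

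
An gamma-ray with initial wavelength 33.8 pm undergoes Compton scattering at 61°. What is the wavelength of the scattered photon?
35.0500 pm

Using the Compton scattering formula:
λ' = λ + Δλ = λ + λ_C(1 - cos θ)

Given:
- Initial wavelength λ = 33.8 pm
- Scattering angle θ = 61°
- Compton wavelength λ_C ≈ 2.4263 pm

Calculate the shift:
Δλ = 2.4263 × (1 - cos(61°))
Δλ = 2.4263 × 0.5152
Δλ = 1.2500 pm

Final wavelength:
λ' = 33.8 + 1.2500 = 35.0500 pm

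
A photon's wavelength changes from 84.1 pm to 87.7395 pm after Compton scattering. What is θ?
120.00°

First find the wavelength shift:
Δλ = λ' - λ = 87.7395 - 84.1 = 3.6395 pm

Using Δλ = λ_C(1 - cos θ), with λ_C = h/(m_e·c) ≈ 2.42631024 pm:
cos θ = 1 - Δλ/λ_C
cos θ = 1 - 3.6395/2.42631024
cos θ = -0.500014

θ = arccos(-0.500014)
θ = 120.00°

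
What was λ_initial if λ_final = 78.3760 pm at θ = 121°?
74.7000 pm

From λ' = λ + Δλ, we have λ = λ' - Δλ

First calculate the Compton shift:
Δλ = λ_C(1 - cos θ)
Δλ = 2.4263 × (1 - cos(121°))
Δλ = 2.4263 × 1.5150
Δλ = 3.6760 pm

Initial wavelength:
λ = λ' - Δλ
λ = 78.3760 - 3.6760
λ = 74.7000 pm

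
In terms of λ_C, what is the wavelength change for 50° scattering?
0.3572 λ_C

The Compton shift formula is:
Δλ = λ_C(1 - cos θ)

Dividing both sides by λ_C:
Δλ/λ_C = 1 - cos θ

For θ = 50°:
Δλ/λ_C = 1 - cos(50°)
Δλ/λ_C = 1 - 0.6428
Δλ/λ_C = 0.3572

This means the shift is 0.3572 × λ_C = 0.8667 pm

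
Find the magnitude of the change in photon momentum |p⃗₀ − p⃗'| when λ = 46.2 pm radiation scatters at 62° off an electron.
1.4577e-23 kg·m/s

Photon momentum magnitude is p = h/λ.

Initial momentum:
p₀ = h/λ = 6.6261e-34/4.6200e-11 = 1.4342e-23 kg·m/s

After scattering:
λ' = λ + Δλ = 46.2 + 1.2872 = 47.4872 pm
p' = h/λ' = 6.6261e-34/4.7487e-11 = 1.3953e-23 kg·m/s

Momentum is a vector; the scattered photon's direction makes angle θ = 62° with the incident direction. The magnitude of the vector change Δp⃗ = p⃗₀ − p⃗' is found from the law of cosines:
|Δp⃗|² = p₀² + p'² − 2p₀p'cos θ
|Δp⃗|² = (1.4342e-23)² + (1.3953e-23)² − 2·1.4342e-23·1.3953e-23·cos(62°)
|Δp⃗| = 1.4577e-23 kg·m/s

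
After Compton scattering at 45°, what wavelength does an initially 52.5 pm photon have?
53.2106 pm

Using the Compton formula: λ' = λ + λ_C(1 − cos θ)

For θ = 45°, cos θ = √2/2 (exact) ≈ 0.7071, so:
1 − cos 45° = 1 − (√2/2) ≈ 0.2929

Δλ = λ_C × 0.2929 = 2.4263 × 0.2929 = 0.7106 pm

λ' = 52.5 + 0.7106 = 53.2106 pm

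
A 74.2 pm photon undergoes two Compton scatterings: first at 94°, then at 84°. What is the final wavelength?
78.9683 pm

Apply Compton shift twice:

First scattering at θ₁ = 94°:
Δλ₁ = λ_C(1 - cos(94°))
Δλ₁ = 2.4263 × 1.0698
Δλ₁ = 2.5956 pm

After first scattering:
λ₁ = 74.2 + 2.5956 = 76.7956 pm

Second scattering at θ₂ = 84°:
Δλ₂ = λ_C(1 - cos(84°))
Δλ₂ = 2.4263 × 0.8955
Δλ₂ = 2.1727 pm

Final wavelength:
λ₂ = 76.7956 + 2.1727 = 78.9683 pm

Total shift: Δλ_total = 2.5956 + 2.1727 = 4.7683 pm

(Intermediate values are shown rounded; full precision is carried through to the final answer.)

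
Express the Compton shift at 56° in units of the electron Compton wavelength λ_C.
0.4408 λ_C

The Compton shift formula is:
Δλ = λ_C(1 - cos θ)

Dividing both sides by λ_C:
Δλ/λ_C = 1 - cos θ

For θ = 56°:
Δλ/λ_C = 1 - cos(56°)
Δλ/λ_C = 1 - 0.5592
Δλ/λ_C = 0.4408

This means the shift is 0.4408 × λ_C = 1.0695 pm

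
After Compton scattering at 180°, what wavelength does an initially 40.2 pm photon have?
45.0526 pm

Using the Compton formula: λ' = λ + λ_C(1 − cos θ)

For θ = 180°, cos θ = -1 (exact) = -1.0000, so:
1 − cos 180° = 1 − (-1) = 2.0000

Δλ = λ_C × 2.0000 = 2.4263 × 2.0000 = 4.8526 pm

λ' = 40.2 + 4.8526 = 45.0526 pm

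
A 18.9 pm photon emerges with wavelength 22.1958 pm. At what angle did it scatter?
111.00°

First find the wavelength shift:
Δλ = λ' - λ = 22.1958 - 18.9 = 3.2958 pm

Using Δλ = λ_C(1 - cos θ), with λ_C = h/(m_e·c) ≈ 2.42631024 pm:
cos θ = 1 - Δλ/λ_C
cos θ = 1 - 3.2958/2.42631024
cos θ = -0.358359

θ = arccos(-0.358359)
θ = 111.00°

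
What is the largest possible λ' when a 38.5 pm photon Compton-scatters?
43.3526 pm (at θ = 180°)

The Compton shift is Δλ = λ_C(1 − cos θ).

Since cos θ ranges from −1 to 1, the factor (1 − cos θ) ranges from 0 to 2; the maximum shift occurs at θ = 180° (backscattering):
Δλ_max = 2λ_C = 2 × 2.4263 pm = 4.8526 pm

Maximum scattered wavelength:
λ'_max = λ₀ + Δλ_max = 38.5 + 4.8526 = 43.3526 pm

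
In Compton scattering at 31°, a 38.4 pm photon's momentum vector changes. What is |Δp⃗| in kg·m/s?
9.1826e-24 kg·m/s

Photon momentum magnitude is p = h/λ.

Initial momentum:
p₀ = h/λ = 6.6261e-34/3.8400e-11 = 1.7255e-23 kg·m/s

After scattering:
λ' = λ + Δλ = 38.4 + 0.3466 = 38.7466 pm
p' = h/λ' = 6.6261e-34/3.8747e-11 = 1.7101e-23 kg·m/s

Momentum is a vector; the scattered photon's direction makes angle θ = 31° with the incident direction. The magnitude of the vector change Δp⃗ = p⃗₀ − p⃗' is found from the law of cosines:
|Δp⃗|² = p₀² + p'² − 2p₀p'cos θ
|Δp⃗|² = (1.7255e-23)² + (1.7101e-23)² − 2·1.7255e-23·1.7101e-23·cos(31°)
|Δp⃗| = 9.1826e-24 kg·m/s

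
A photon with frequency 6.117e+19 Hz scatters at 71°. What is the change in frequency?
1.531e+19 Hz (decrease)

Convert frequency to wavelength (c = 299792458 m/s):
λ₀ = c/f₀ = 299792458/6.117e+19 = 4.9009720e-12 m = 4.9010 pm

Calculate Compton shift:
Δλ = λ_C(1 - cos(71°)) = 1.6364 pm

Final wavelength:
λ' = λ₀ + Δλ = 4.9010 + 1.6364 = 6.5374 pm

Final frequency:
f' = c/λ' = 299792458/6.5373529e-12 = 4.5858387e+19 Hz

Frequency shift (decrease):
Δf = f₀ - f' = 6.117e+19 - 4.5858387e+19 = 1.531e+19 Hz

(Intermediate values are shown rounded; full precision is carried through to the final answer.)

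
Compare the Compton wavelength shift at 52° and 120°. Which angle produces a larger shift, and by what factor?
120° produces the larger shift by a factor of 3.903

Calculate both shifts using Δλ = λ_C(1 - cos θ):

For θ₁ = 52°:
Δλ₁ = 2.4263 × (1 - cos(52°))
Δλ₁ = 2.4263 × 0.3843
Δλ₁ = 0.9325 pm

For θ₂ = 120°:
Δλ₂ = 2.4263 × (1 - cos(120°))
Δλ₂ = 2.4263 × 1.5000
Δλ₂ = 3.6395 pm

The 120° angle produces the larger shift.
Ratio: 3.6395/0.9325 = 3.903

(Intermediate values are shown rounded; full precision is carried through to the final answer.)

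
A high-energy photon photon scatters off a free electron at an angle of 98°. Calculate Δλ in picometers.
2.7640 pm

Using the Compton scattering formula:
Δλ = λ_C(1 - cos θ)

where λ_C = h/(m_e·c) ≈ 2.4263 pm is the Compton wavelength of an electron.

For θ = 98°:
cos(98°) = -0.1392
1 - cos(98°) = 1.1392

Δλ = 2.4263 × 1.1392
Δλ = 2.7640 pm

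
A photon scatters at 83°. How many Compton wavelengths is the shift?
0.8781 λ_C

The Compton shift formula is:
Δλ = λ_C(1 - cos θ)

Dividing both sides by λ_C:
Δλ/λ_C = 1 - cos θ

For θ = 83°:
Δλ/λ_C = 1 - cos(83°)
Δλ/λ_C = 1 - 0.1219
Δλ/λ_C = 0.8781

This means the shift is 0.8781 × λ_C = 2.1306 pm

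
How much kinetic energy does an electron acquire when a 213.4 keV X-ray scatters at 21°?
5.7595 keV

By energy conservation: K_e = E_initial - E_final

First find the scattered photon energy:
Initial wavelength: λ = hc/E = 5.8099 pm
Compton shift: Δλ = λ_C(1 - cos(21°)) = 0.1612 pm
Final wavelength: λ' = 5.8099 + 0.1612 = 5.9711 pm
Final photon energy: E' = hc/λ' = 207.6405 keV

Electron kinetic energy:
K_e = E - E' = 213.4000 - 207.6405 = 5.7595 keV

(Intermediate values are shown rounded; full precision is carried through to the final answer.)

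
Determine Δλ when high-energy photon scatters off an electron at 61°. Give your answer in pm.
1.2500 pm

Using the Compton scattering formula:
Δλ = λ_C(1 - cos θ)

where λ_C = h/(m_e·c) ≈ 2.4263 pm is the Compton wavelength of an electron.

For θ = 61°:
cos(61°) = 0.4848
1 - cos(61°) = 0.5152

Δλ = 2.4263 × 0.5152
Δλ = 1.2500 pm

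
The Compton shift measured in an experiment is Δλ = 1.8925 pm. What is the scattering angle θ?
77.29°

From the Compton formula Δλ = λ_C(1 - cos θ), we can solve for θ:

cos θ = 1 - Δλ/λ_C

Given:
- Δλ = 1.8925 pm
- λ_C = h/(m_e·c) ≈ 2.42631024 pm

cos θ = 1 - 1.8925/2.42631024
cos θ = 1 - 0.779991
cos θ = 0.220009

θ = arccos(0.220009)
θ = 77.29°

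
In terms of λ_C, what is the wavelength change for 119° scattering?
1.4848 λ_C

The Compton shift formula is:
Δλ = λ_C(1 - cos θ)

Dividing both sides by λ_C:
Δλ/λ_C = 1 - cos θ

For θ = 119°:
Δλ/λ_C = 1 - cos(119°)
Δλ/λ_C = 1 - -0.4848
Δλ/λ_C = 1.4848

This means the shift is 1.4848 × λ_C = 3.6026 pm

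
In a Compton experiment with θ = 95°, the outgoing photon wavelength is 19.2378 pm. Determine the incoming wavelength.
16.6000 pm

From λ' = λ + Δλ, we have λ = λ' - Δλ

First calculate the Compton shift:
Δλ = λ_C(1 - cos θ)
Δλ = 2.4263 × (1 - cos(95°))
Δλ = 2.4263 × 1.0872
Δλ = 2.6378 pm

Initial wavelength:
λ = λ' - Δλ
λ = 19.2378 - 2.6378
λ = 16.6000 pm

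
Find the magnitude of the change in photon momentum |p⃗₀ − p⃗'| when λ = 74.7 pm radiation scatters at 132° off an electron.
1.5791e-23 kg·m/s

Photon momentum magnitude is p = h/λ.

Initial momentum:
p₀ = h/λ = 6.6261e-34/7.4700e-11 = 8.8702e-24 kg·m/s

After scattering:
λ' = λ + Δλ = 74.7 + 4.0498 = 78.7498 pm
p' = h/λ' = 6.6261e-34/7.8750e-11 = 8.4141e-24 kg·m/s

Momentum is a vector; the scattered photon's direction makes angle θ = 132° with the incident direction. The magnitude of the vector change Δp⃗ = p⃗₀ − p⃗' is found from the law of cosines:
|Δp⃗|² = p₀² + p'² − 2p₀p'cos θ
|Δp⃗|² = (8.8702e-24)² + (8.4141e-24)² − 2·8.8702e-24·8.4141e-24·cos(132°)
|Δp⃗| = 1.5791e-23 kg·m/s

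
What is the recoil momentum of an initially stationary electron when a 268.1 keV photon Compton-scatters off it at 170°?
2.1275e-22 kg·m/s

The electron is initially at rest, so by conservation of momentum:
p⃗_e = p⃗₀ − p⃗'  (incident photon momentum minus scattered photon momentum)

Photon momentum magnitudes (p = h/λ = E/c):
λ₀ = hc/E₀ = 4.6246 pm → p₀ = h/λ₀ = 1.4328e-22 kg·m/s
Δλ = λ_C(1 − cos 170°) = 4.8158 pm
λ' = 9.4403 pm → p' = h/λ' = 7.0189e-23 kg·m/s

The scattered photon makes angle θ = 170° with the incident direction, so by the law of cosines:
|p⃗_e|² = p₀² + p'² − 2p₀p'cos θ
|p⃗_e|² = (1.4328e-22)² + (7.0189e-23)² − 2·1.4328e-22·7.0189e-23·cos(170°)
|p⃗_e| = 2.1275e-22 kg·m/s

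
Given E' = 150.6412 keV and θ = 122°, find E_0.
274.4001 keV

Convert final energy to wavelength (hc ≈ 1239.842 keV·pm):
λ' = hc/E' = 1239.842 / 150.6412 = 8.2304 pm

Calculate the Compton shift:
Δλ = λ_C(1 - cos(122°))
Δλ = 2.4263 × (1 - cos(122°))
Δλ = 3.7121 pm

Initial wavelength:
λ = λ' - Δλ = 8.2304 - 3.7121 = 4.5184 pm

Initial energy:
E = hc/λ = 1239.842 / 4.5184 = 274.4001 keV

(Intermediate values are shown rounded; full precision is carried through to the final answer.)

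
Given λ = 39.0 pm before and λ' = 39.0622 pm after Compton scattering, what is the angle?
13.00°

First find the wavelength shift:
Δλ = λ' - λ = 39.0622 - 39.0 = 0.0622 pm

Using Δλ = λ_C(1 - cos θ), with λ_C = h/(m_e·c) ≈ 2.42631024 pm:
cos θ = 1 - Δλ/λ_C
cos θ = 1 - 0.0622/2.42631024
cos θ = 0.974364

θ = arccos(0.974364)
θ = 13.00°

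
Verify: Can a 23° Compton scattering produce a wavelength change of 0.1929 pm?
Yes, consistent

Calculate the expected shift for θ = 23°:

Δλ_expected = λ_C(1 - cos(23°))
Δλ_expected = 2.4263 × (1 - cos(23°))
Δλ_expected = 2.4263 × 0.0795
Δλ_expected = 0.1929 pm

Given shift: 0.1929 pm
Expected shift: 0.1929 pm
Difference: 0.0000 pm

The values match. This is consistent with Compton scattering at the stated angle.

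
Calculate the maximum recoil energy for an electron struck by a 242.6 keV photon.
118.1586 keV

Maximum energy transfer occurs at θ = 180° (backscattering).

Initial photon: E₀ = 242.6 keV → λ₀ = 5.1106 pm

Maximum Compton shift (at 180°):
Δλ_max = 2λ_C = 2 × 2.4263 = 4.8526 pm

Final wavelength:
λ' = 5.1106 + 4.8526 = 9.9633 pm

Minimum photon energy (maximum energy to electron):
E'_min = hc/λ' = 124.4414 keV

Maximum electron kinetic energy:
K_max = E₀ - E'_min = 242.6000 - 124.4414 = 118.1586 keV

(Intermediate values are shown rounded; full precision is carried through to the final answer.)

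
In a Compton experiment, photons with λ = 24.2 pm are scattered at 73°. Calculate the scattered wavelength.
25.9169 pm

Using the Compton scattering formula:
λ' = λ + Δλ = λ + λ_C(1 - cos θ)

Given:
- Initial wavelength λ = 24.2 pm
- Scattering angle θ = 73°
- Compton wavelength λ_C ≈ 2.4263 pm

Calculate the shift:
Δλ = 2.4263 × (1 - cos(73°))
Δλ = 2.4263 × 0.7076
Δλ = 1.7169 pm

Final wavelength:
λ' = 24.2 + 1.7169 = 25.9169 pm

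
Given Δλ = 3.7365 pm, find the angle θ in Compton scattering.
122.68°

From the Compton formula Δλ = λ_C(1 - cos θ), we can solve for θ:

cos θ = 1 - Δλ/λ_C

Given:
- Δλ = 3.7365 pm
- λ_C = h/(m_e·c) ≈ 2.42631024 pm

cos θ = 1 - 3.7365/2.42631024
cos θ = 1 - 1.539993
cos θ = -0.539993

θ = arccos(-0.539993)
θ = 122.68°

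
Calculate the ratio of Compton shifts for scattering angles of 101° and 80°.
101° produces the larger shift by a factor of 1.441

Calculate both shifts using Δλ = λ_C(1 - cos θ):

For θ₁ = 80°:
Δλ₁ = 2.4263 × (1 - cos(80°))
Δλ₁ = 2.4263 × 0.8264
Δλ₁ = 2.0050 pm

For θ₂ = 101°:
Δλ₂ = 2.4263 × (1 - cos(101°))
Δλ₂ = 2.4263 × 1.1908
Δλ₂ = 2.8893 pm

The 101° angle produces the larger shift.
Ratio: 2.8893/2.0050 = 1.441

(Intermediate values are shown rounded; full precision is carried through to the final answer.)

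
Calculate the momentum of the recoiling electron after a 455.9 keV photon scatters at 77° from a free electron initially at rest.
2.5362e-22 kg·m/s

The electron is initially at rest, so by conservation of momentum:
p⃗_e = p⃗₀ − p⃗'  (incident photon momentum minus scattered photon momentum)

Photon momentum magnitudes (p = h/λ = E/c):
λ₀ = hc/E₀ = 2.7195 pm → p₀ = h/λ₀ = 2.4365e-22 kg·m/s
Δλ = λ_C(1 − cos 77°) = 1.8805 pm
λ' = 4.6001 pm → p' = h/λ' = 1.4404e-22 kg·m/s

The scattered photon makes angle θ = 77° with the incident direction, so by the law of cosines:
|p⃗_e|² = p₀² + p'² − 2p₀p'cos θ
|p⃗_e|² = (2.4365e-22)² + (1.4404e-22)² − 2·2.4365e-22·1.4404e-22·cos(77°)
|p⃗_e| = 2.5362e-22 kg·m/s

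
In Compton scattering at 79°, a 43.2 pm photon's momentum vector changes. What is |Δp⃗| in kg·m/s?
1.9095e-23 kg·m/s

Photon momentum magnitude is p = h/λ.

Initial momentum:
p₀ = h/λ = 6.6261e-34/4.3200e-11 = 1.5338e-23 kg·m/s

After scattering:
λ' = λ + Δλ = 43.2 + 1.9633 = 45.1633 pm
p' = h/λ' = 6.6261e-34/4.5163e-11 = 1.4671e-23 kg·m/s

Momentum is a vector; the scattered photon's direction makes angle θ = 79° with the incident direction. The magnitude of the vector change Δp⃗ = p⃗₀ − p⃗' is found from the law of cosines:
|Δp⃗|² = p₀² + p'² − 2p₀p'cos θ
|Δp⃗|² = (1.5338e-23)² + (1.4671e-23)² − 2·1.5338e-23·1.4671e-23·cos(79°)
|Δp⃗| = 1.9095e-23 kg·m/s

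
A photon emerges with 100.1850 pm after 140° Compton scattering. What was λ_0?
95.9000 pm

From λ' = λ + Δλ, we have λ = λ' - Δλ

First calculate the Compton shift:
Δλ = λ_C(1 - cos θ)
Δλ = 2.4263 × (1 - cos(140°))
Δλ = 2.4263 × 1.7660
Δλ = 4.2850 pm

Initial wavelength:
λ = λ' - Δλ
λ = 100.1850 - 4.2850
λ = 95.9000 pm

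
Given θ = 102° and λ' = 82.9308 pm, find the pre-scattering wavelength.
80.0000 pm

From λ' = λ + Δλ, we have λ = λ' - Δλ

First calculate the Compton shift:
Δλ = λ_C(1 - cos θ)
Δλ = 2.4263 × (1 - cos(102°))
Δλ = 2.4263 × 1.2079
Δλ = 2.9308 pm

Initial wavelength:
λ = λ' - Δλ
λ = 82.9308 - 2.9308
λ = 80.0000 pm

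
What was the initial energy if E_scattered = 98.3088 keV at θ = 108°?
131.4001 keV

Convert final energy to wavelength (hc ≈ 1239.842 keV·pm):
λ' = hc/E' = 1239.842 / 98.3088 = 12.6117 pm

Calculate the Compton shift:
Δλ = λ_C(1 - cos(108°))
Δλ = 2.4263 × (1 - cos(108°))
Δλ = 3.1761 pm

Initial wavelength:
λ = λ' - Δλ = 12.6117 - 3.1761 = 9.4356 pm

Initial energy:
E = hc/λ = 1239.842 / 9.4356 = 131.4001 keV

(Intermediate values are shown rounded; full precision is carried through to the final answer.)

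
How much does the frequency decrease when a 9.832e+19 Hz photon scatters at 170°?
6.020e+19 Hz (decrease)

Convert frequency to wavelength (c = 299792458 m/s):
λ₀ = c/f₀ = 299792458/9.832e+19 = 3.0491503e-12 m = 3.0492 pm

Calculate Compton shift:
Δλ = λ_C(1 - cos(170°)) = 4.8158 pm

Final wavelength:
λ' = λ₀ + Δλ = 3.0492 + 4.8158 = 7.8649 pm

Final frequency:
f' = c/λ' = 299792458/7.8649097e-12 = 3.8117724e+19 Hz

Frequency shift (decrease):
Δf = f₀ - f' = 9.832e+19 - 3.8117724e+19 = 6.020e+19 Hz

(Intermediate values are shown rounded; full precision is carried through to the final answer.)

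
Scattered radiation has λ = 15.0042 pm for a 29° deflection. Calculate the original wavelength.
14.7000 pm

From λ' = λ + Δλ, we have λ = λ' - Δλ

First calculate the Compton shift:
Δλ = λ_C(1 - cos θ)
Δλ = 2.4263 × (1 - cos(29°))
Δλ = 2.4263 × 0.1254
Δλ = 0.3042 pm

Initial wavelength:
λ = λ' - Δλ
λ = 15.0042 - 0.3042
λ = 14.7000 pm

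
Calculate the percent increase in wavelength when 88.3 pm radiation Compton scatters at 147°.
5.0523%

Calculate the Compton shift:
Δλ = λ_C(1 - cos(147°))
Δλ = 2.4263 × (1 - cos(147°))
Δλ = 2.4263 × 1.8387
Δλ = 4.4612 pm

Percentage change:
(Δλ/λ₀) × 100 = (4.4612/88.3) × 100
= 5.0523%

(Intermediate values are shown rounded; full precision is carried through to the final answer.)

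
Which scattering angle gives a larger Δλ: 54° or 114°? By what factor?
114° produces the larger shift by a factor of 3.413

Calculate both shifts using Δλ = λ_C(1 - cos θ):

For θ₁ = 54°:
Δλ₁ = 2.4263 × (1 - cos(54°))
Δλ₁ = 2.4263 × 0.4122
Δλ₁ = 1.0002 pm

For θ₂ = 114°:
Δλ₂ = 2.4263 × (1 - cos(114°))
Δλ₂ = 2.4263 × 1.4067
Δλ₂ = 3.4132 pm

The 114° angle produces the larger shift.
Ratio: 3.4132/1.0002 = 3.413

(Intermediate values are shown rounded; full precision is carried through to the final answer.)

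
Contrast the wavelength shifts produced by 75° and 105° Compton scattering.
105° produces the larger shift by a factor of 1.698

Calculate both shifts using Δλ = λ_C(1 - cos θ):

For θ₁ = 75°:
Δλ₁ = 2.4263 × (1 - cos(75°))
Δλ₁ = 2.4263 × 0.7412
Δλ₁ = 1.7983 pm

For θ₂ = 105°:
Δλ₂ = 2.4263 × (1 - cos(105°))
Δλ₂ = 2.4263 × 1.2588
Δλ₂ = 3.0543 pm

The 105° angle produces the larger shift.
Ratio: 3.0543/1.7983 = 1.698

(Intermediate values are shown rounded; full precision is carried through to the final answer.)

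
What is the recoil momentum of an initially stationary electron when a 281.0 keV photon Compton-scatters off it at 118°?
2.0289e-22 kg·m/s

The electron is initially at rest, so by conservation of momentum:
p⃗_e = p⃗₀ − p⃗'  (incident photon momentum minus scattered photon momentum)

Photon momentum magnitudes (p = h/λ = E/c):
λ₀ = hc/E₀ = 4.4122 pm → p₀ = h/λ₀ = 1.5017e-22 kg·m/s
Δλ = λ_C(1 − cos 118°) = 3.5654 pm
λ' = 7.9776 pm → p' = h/λ' = 8.3058e-23 kg·m/s

The scattered photon makes angle θ = 118° with the incident direction, so by the law of cosines:
|p⃗_e|² = p₀² + p'² − 2p₀p'cos θ
|p⃗_e|² = (1.5017e-22)² + (8.3058e-23)² − 2·1.5017e-22·8.3058e-23·cos(118°)
|p⃗_e| = 2.0289e-22 kg·m/s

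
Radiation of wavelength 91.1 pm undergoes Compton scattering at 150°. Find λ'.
95.6276 pm

Using the Compton formula: λ' = λ + λ_C(1 − cos θ)

For θ = 150°, cos θ = -√3/2 (exact) ≈ -0.8660, so:
1 − cos 150° = 1 − (-√3/2) ≈ 1.8660

Δλ = λ_C × 1.8660 = 2.4263 × 1.8660 = 4.5276 pm

λ' = 91.1 + 4.5276 = 95.6276 pm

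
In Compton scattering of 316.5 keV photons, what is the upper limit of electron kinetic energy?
175.1265 keV

Maximum energy transfer occurs at θ = 180° (backscattering).

Initial photon: E₀ = 316.5 keV → λ₀ = 3.9174 pm

Maximum Compton shift (at 180°):
Δλ_max = 2λ_C = 2 × 2.4263 = 4.8526 pm

Final wavelength:
λ' = 3.9174 + 4.8526 = 8.7700 pm

Minimum photon energy (maximum energy to electron):
E'_min = hc/λ' = 141.3735 keV

Maximum electron kinetic energy:
K_max = E₀ - E'_min = 316.5000 - 141.3735 = 175.1265 keV

(Intermediate values are shown rounded; full precision is carried through to the final answer.)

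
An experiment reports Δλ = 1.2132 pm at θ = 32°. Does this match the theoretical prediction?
No, inconsistent

Calculate the expected shift for θ = 32°:

Δλ_expected = λ_C(1 - cos(32°))
Δλ_expected = 2.4263 × (1 - cos(32°))
Δλ_expected = 2.4263 × 0.1520
Δλ_expected = 0.3687 pm

Given shift: 1.2132 pm
Expected shift: 0.3687 pm
Difference: 0.8445 pm

The values do not match. The given shift corresponds to θ ≈ 60.0°, not 32°.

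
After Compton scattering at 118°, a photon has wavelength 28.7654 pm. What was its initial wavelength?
25.2000 pm

From λ' = λ + Δλ, we have λ = λ' - Δλ

First calculate the Compton shift:
Δλ = λ_C(1 - cos θ)
Δλ = 2.4263 × (1 - cos(118°))
Δλ = 2.4263 × 1.4695
Δλ = 3.5654 pm

Initial wavelength:
λ = λ' - Δλ
λ = 28.7654 - 3.5654
λ = 25.2000 pm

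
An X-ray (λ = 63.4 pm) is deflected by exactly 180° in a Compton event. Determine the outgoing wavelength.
68.2526 pm

Using the Compton formula: λ' = λ + λ_C(1 − cos θ)

For θ = 180°, cos θ = -1 (exact) = -1.0000, so:
1 − cos 180° = 1 − (-1) = 2.0000

Δλ = λ_C × 2.0000 = 2.4263 × 2.0000 = 4.8526 pm

λ' = 63.4 + 4.8526 = 68.2526 pm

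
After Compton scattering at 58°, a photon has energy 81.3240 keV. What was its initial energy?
87.9000 keV

Convert final energy to wavelength (hc ≈ 1239.842 keV·pm):
λ' = hc/E' = 1239.842 / 81.3240 = 15.2457 pm

Calculate the Compton shift:
Δλ = λ_C(1 - cos(58°))
Δλ = 2.4263 × (1 - cos(58°))
Δλ = 1.1406 pm

Initial wavelength:
λ = λ' - Δλ = 15.2457 - 1.1406 = 14.1051 pm

Initial energy:
E = hc/λ = 1239.842 / 14.1051 = 87.9000 keV

(Intermediate values are shown rounded; full precision is carried through to the final answer.)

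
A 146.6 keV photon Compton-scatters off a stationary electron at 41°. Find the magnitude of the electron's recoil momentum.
5.3291e-23 kg·m/s

The electron is initially at rest, so by conservation of momentum:
p⃗_e = p⃗₀ − p⃗'  (incident photon momentum minus scattered photon momentum)

Photon momentum magnitudes (p = h/λ = E/c):
λ₀ = hc/E₀ = 8.4573 pm → p₀ = h/λ₀ = 7.8347e-23 kg·m/s
Δλ = λ_C(1 − cos 41°) = 0.5952 pm
λ' = 9.0525 pm → p' = h/λ' = 7.3196e-23 kg·m/s

The scattered photon makes angle θ = 41° with the incident direction, so by the law of cosines:
|p⃗_e|² = p₀² + p'² − 2p₀p'cos θ
|p⃗_e|² = (7.8347e-23)² + (7.3196e-23)² − 2·7.8347e-23·7.3196e-23·cos(41°)
|p⃗_e| = 5.3291e-23 kg·m/s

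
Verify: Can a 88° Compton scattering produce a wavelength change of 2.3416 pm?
Yes, consistent

Calculate the expected shift for θ = 88°:

Δλ_expected = λ_C(1 - cos(88°))
Δλ_expected = 2.4263 × (1 - cos(88°))
Δλ_expected = 2.4263 × 0.9651
Δλ_expected = 2.3416 pm

Given shift: 2.3416 pm
Expected shift: 2.3416 pm
Difference: 0.0000 pm

The values match. This is consistent with Compton scattering at the stated angle.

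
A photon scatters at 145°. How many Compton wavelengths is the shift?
1.8192 λ_C

The Compton shift formula is:
Δλ = λ_C(1 - cos θ)

Dividing both sides by λ_C:
Δλ/λ_C = 1 - cos θ

For θ = 145°:
Δλ/λ_C = 1 - cos(145°)
Δλ/λ_C = 1 - -0.8192
Δλ/λ_C = 1.8192

This means the shift is 1.8192 × λ_C = 4.4138 pm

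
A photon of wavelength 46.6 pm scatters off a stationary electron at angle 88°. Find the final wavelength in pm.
48.9416 pm

Using the Compton scattering formula:
λ' = λ + Δλ = λ + λ_C(1 - cos θ)

Given:
- Initial wavelength λ = 46.6 pm
- Scattering angle θ = 88°
- Compton wavelength λ_C ≈ 2.4263 pm

Calculate the shift:
Δλ = 2.4263 × (1 - cos(88°))
Δλ = 2.4263 × 0.9651
Δλ = 2.3416 pm

Final wavelength:
λ' = 46.6 + 2.3416 = 48.9416 pm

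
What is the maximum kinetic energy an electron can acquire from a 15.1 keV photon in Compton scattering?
0.8426 keV

Maximum energy transfer occurs at θ = 180° (backscattering).

Initial photon: E₀ = 15.1 keV → λ₀ = 82.1087 pm

Maximum Compton shift (at 180°):
Δλ_max = 2λ_C = 2 × 2.4263 = 4.8526 pm

Final wavelength:
λ' = 82.1087 + 4.8526 = 86.9614 pm

Minimum photon energy (maximum energy to electron):
E'_min = hc/λ' = 14.2574 keV

Maximum electron kinetic energy:
K_max = E₀ - E'_min = 15.1000 - 14.2574 = 0.8426 keV

(Intermediate values are shown rounded; full precision is carried through to the final answer.)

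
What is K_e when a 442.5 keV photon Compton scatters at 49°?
101.5478 keV

By energy conservation: K_e = E_initial - E_final

First find the scattered photon energy:
Initial wavelength: λ = hc/E = 2.8019 pm
Compton shift: Δλ = λ_C(1 - cos(49°)) = 0.8345 pm
Final wavelength: λ' = 2.8019 + 0.8345 = 3.6364 pm
Final photon energy: E' = hc/λ' = 340.9522 keV

Electron kinetic energy:
K_e = E - E' = 442.5000 - 340.9522 = 101.5478 keV

(Intermediate values are shown rounded; full precision is carried through to the final answer.)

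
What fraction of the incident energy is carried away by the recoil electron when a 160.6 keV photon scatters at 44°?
0.0811 (or 8.11%)

Calculate initial and final photon energies:

Initial: E₀ = 160.6 keV → λ₀ = 7.7201 pm
Compton shift: Δλ = 0.6810 pm
Final wavelength: λ' = 8.4010 pm
Final energy: E' = 147.5821 keV

Fractional energy loss:
(E₀ - E')/E₀ = (160.6000 - 147.5821)/160.6000
= 13.0179/160.6000
= 0.0811
= 8.11%

(Intermediate values are shown rounded; full precision is carried through to the final answer.)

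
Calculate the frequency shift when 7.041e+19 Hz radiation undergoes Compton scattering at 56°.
1.414e+19 Hz (decrease)

Convert frequency to wavelength (c = 299792458 m/s):
λ₀ = c/f₀ = 299792458/7.041e+19 = 4.2578108e-12 m = 4.2578 pm

Calculate Compton shift:
Δλ = λ_C(1 - cos(56°)) = 1.0695 pm

Final wavelength:
λ' = λ₀ + Δλ = 4.2578 + 1.0695 = 5.3273 pm

Final frequency:
f' = c/λ' = 299792458/5.3273456e-12 = 5.6274265e+19 Hz

Frequency shift (decrease):
Δf = f₀ - f' = 7.041e+19 - 5.6274265e+19 = 1.414e+19 Hz

(Intermediate values are shown rounded; full precision is carried through to the final answer.)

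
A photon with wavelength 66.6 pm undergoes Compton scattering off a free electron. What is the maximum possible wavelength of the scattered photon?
71.4526 pm (at θ = 180°)

The Compton shift is Δλ = λ_C(1 − cos θ).

Since cos θ ranges from −1 to 1, the factor (1 − cos θ) ranges from 0 to 2; the maximum shift occurs at θ = 180° (backscattering):
Δλ_max = 2λ_C = 2 × 2.4263 pm = 4.8526 pm

Maximum scattered wavelength:
λ'_max = λ₀ + Δλ_max = 66.6 + 4.8526 = 71.4526 pm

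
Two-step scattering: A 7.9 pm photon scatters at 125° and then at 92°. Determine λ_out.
14.2290 pm

Apply Compton shift twice:

First scattering at θ₁ = 125°:
Δλ₁ = λ_C(1 - cos(125°))
Δλ₁ = 2.4263 × 1.5736
Δλ₁ = 3.8180 pm

After first scattering:
λ₁ = 7.9 + 3.8180 = 11.7180 pm

Second scattering at θ₂ = 92°:
Δλ₂ = λ_C(1 - cos(92°))
Δλ₂ = 2.4263 × 1.0349
Δλ₂ = 2.5110 pm

Final wavelength:
λ₂ = 11.7180 + 2.5110 = 14.2290 pm

Total shift: Δλ_total = 3.8180 + 2.5110 = 6.3290 pm

(Intermediate values are shown rounded; full precision is carried through to the final answer.)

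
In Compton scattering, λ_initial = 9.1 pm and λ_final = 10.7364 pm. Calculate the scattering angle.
71.00°

First find the wavelength shift:
Δλ = λ' - λ = 10.7364 - 9.1 = 1.6364 pm

Using Δλ = λ_C(1 - cos θ), with λ_C = h/(m_e·c) ≈ 2.42631024 pm:
cos θ = 1 - Δλ/λ_C
cos θ = 1 - 1.6364/2.42631024
cos θ = 0.325560

θ = arccos(0.325560)
θ = 71.00°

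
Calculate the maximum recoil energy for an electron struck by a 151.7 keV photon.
56.5150 keV

Maximum energy transfer occurs at θ = 180° (backscattering).

Initial photon: E₀ = 151.7 keV → λ₀ = 8.1730 pm

Maximum Compton shift (at 180°):
Δλ_max = 2λ_C = 2 × 2.4263 = 4.8526 pm

Final wavelength:
λ' = 8.1730 + 4.8526 = 13.0256 pm

Minimum photon energy (maximum energy to electron):
E'_min = hc/λ' = 95.1850 keV

Maximum electron kinetic energy:
K_max = E₀ - E'_min = 151.7000 - 95.1850 = 56.5150 keV

(Intermediate values are shown rounded; full precision is carried through to the final answer.)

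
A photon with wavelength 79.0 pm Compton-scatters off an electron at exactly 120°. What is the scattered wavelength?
82.6395 pm

Using the Compton formula: λ' = λ + λ_C(1 − cos θ)

For θ = 120°, cos θ = -1/2 (exact) = -0.5000, so:
1 − cos 120° = 1 − (-1/2) = 1.5000

Δλ = λ_C × 1.5000 = 2.4263 × 1.5000 = 3.6395 pm

λ' = 79.0 + 3.6395 = 82.6395 pm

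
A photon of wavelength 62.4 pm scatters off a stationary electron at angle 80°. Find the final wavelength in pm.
64.4050 pm

Using the Compton scattering formula:
λ' = λ + Δλ = λ + λ_C(1 - cos θ)

Given:
- Initial wavelength λ = 62.4 pm
- Scattering angle θ = 80°
- Compton wavelength λ_C ≈ 2.4263 pm

Calculate the shift:
Δλ = 2.4263 × (1 - cos(80°))
Δλ = 2.4263 × 0.8264
Δλ = 2.0050 pm

Final wavelength:
λ' = 62.4 + 2.0050 = 64.4050 pm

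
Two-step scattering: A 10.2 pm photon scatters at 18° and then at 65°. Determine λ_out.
11.7197 pm

Apply Compton shift twice:

First scattering at θ₁ = 18°:
Δλ₁ = λ_C(1 - cos(18°))
Δλ₁ = 2.4263 × 0.0489
Δλ₁ = 0.1188 pm

After first scattering:
λ₁ = 10.2 + 0.1188 = 10.3188 pm

Second scattering at θ₂ = 65°:
Δλ₂ = λ_C(1 - cos(65°))
Δλ₂ = 2.4263 × 0.5774
Δλ₂ = 1.4009 pm

Final wavelength:
λ₂ = 10.3188 + 1.4009 = 11.7197 pm

Total shift: Δλ_total = 0.1188 + 1.4009 = 1.5197 pm

(Intermediate values are shown rounded; full precision is carried through to the final answer.)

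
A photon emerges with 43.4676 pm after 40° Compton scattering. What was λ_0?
42.9000 pm

From λ' = λ + Δλ, we have λ = λ' - Δλ

First calculate the Compton shift:
Δλ = λ_C(1 - cos θ)
Δλ = 2.4263 × (1 - cos(40°))
Δλ = 2.4263 × 0.2340
Δλ = 0.5676 pm

Initial wavelength:
λ = λ' - Δλ
λ = 43.4676 - 0.5676
λ = 42.9000 pm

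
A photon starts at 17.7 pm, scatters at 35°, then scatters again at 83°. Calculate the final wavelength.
20.2694 pm

Apply Compton shift twice:

First scattering at θ₁ = 35°:
Δλ₁ = λ_C(1 - cos(35°))
Δλ₁ = 2.4263 × 0.1808
Δλ₁ = 0.4388 pm

After first scattering:
λ₁ = 17.7 + 0.4388 = 18.1388 pm

Second scattering at θ₂ = 83°:
Δλ₂ = λ_C(1 - cos(83°))
Δλ₂ = 2.4263 × 0.8781
Δλ₂ = 2.1306 pm

Final wavelength:
λ₂ = 18.1388 + 2.1306 = 20.2694 pm

Total shift: Δλ_total = 0.4388 + 2.1306 = 2.5694 pm

(Intermediate values are shown rounded; full precision is carried through to the final answer.)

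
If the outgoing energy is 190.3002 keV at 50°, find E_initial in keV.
219.5000 keV

Convert final energy to wavelength (hc ≈ 1239.842 keV·pm):
λ' = hc/E' = 1239.842 / 190.3002 = 6.5152 pm

Calculate the Compton shift:
Δλ = λ_C(1 - cos(50°))
Δλ = 2.4263 × (1 - cos(50°))
Δλ = 0.8667 pm

Initial wavelength:
λ = λ' - Δλ = 6.5152 - 0.8667 = 5.6485 pm

Initial energy:
E = hc/λ = 1239.842 / 5.6485 = 219.5000 keV

(Intermediate values are shown rounded; full precision is carried through to the final answer.)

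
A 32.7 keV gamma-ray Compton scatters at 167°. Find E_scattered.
29.0320 keV

First convert energy to wavelength:
λ = hc/E, with hc ≈ 1239.842 keV·pm (i.e. 1239.842 eV·nm)

For E = 32.7 keV = 32700 eV:
λ = 1239.842 keV·pm / 32.7 keV
λ = 37.9157 pm

Calculate the Compton shift:
Δλ = λ_C(1 - cos(167°)) = 2.4263 × 1.9744
Δλ = 4.7904 pm

Final wavelength:
λ' = 37.9157 + 4.7904 = 42.7061 pm

Final energy:
E' = hc/λ' = 1239.842 / 42.7061 = 29.0320 keV

(Intermediate values are shown rounded; full precision is carried through to the final answer.)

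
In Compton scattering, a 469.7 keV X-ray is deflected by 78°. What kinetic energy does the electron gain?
197.8941 keV

By energy conservation: K_e = E_initial - E_final

First find the scattered photon energy:
Initial wavelength: λ = hc/E = 2.6396 pm
Compton shift: Δλ = λ_C(1 - cos(78°)) = 1.9219 pm
Final wavelength: λ' = 2.6396 + 1.9219 = 4.5615 pm
Final photon energy: E' = hc/λ' = 271.8059 keV

Electron kinetic energy:
K_e = E - E' = 469.7000 - 271.8059 = 197.8941 keV

(Intermediate values are shown rounded; full precision is carried through to the final answer.)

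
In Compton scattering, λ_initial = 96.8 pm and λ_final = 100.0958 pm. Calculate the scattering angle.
111.00°

First find the wavelength shift:
Δλ = λ' - λ = 100.0958 - 96.8 = 3.2958 pm

Using Δλ = λ_C(1 - cos θ), with λ_C = h/(m_e·c) ≈ 2.42631024 pm:
cos θ = 1 - Δλ/λ_C
cos θ = 1 - 3.2958/2.42631024
cos θ = -0.358359

θ = arccos(-0.358359)
θ = 111.00°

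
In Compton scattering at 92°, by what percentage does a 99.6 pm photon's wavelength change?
2.5211%

Calculate the Compton shift:
Δλ = λ_C(1 - cos(92°))
Δλ = 2.4263 × (1 - cos(92°))
Δλ = 2.4263 × 1.0349
Δλ = 2.5110 pm

Percentage change:
(Δλ/λ₀) × 100 = (2.5110/99.6) × 100
= 2.5211%

(Intermediate values are shown rounded; full precision is carried through to the final answer.)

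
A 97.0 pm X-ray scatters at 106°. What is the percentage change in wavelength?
3.1908%

Calculate the Compton shift:
Δλ = λ_C(1 - cos(106°))
Δλ = 2.4263 × (1 - cos(106°))
Δλ = 2.4263 × 1.2756
Δλ = 3.0951 pm

Percentage change:
(Δλ/λ₀) × 100 = (3.0951/97.0) × 100
= 3.1908%

(Intermediate values are shown rounded; full precision is carried through to the final answer.)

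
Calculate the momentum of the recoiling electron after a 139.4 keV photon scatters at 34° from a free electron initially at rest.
4.2711e-23 kg·m/s

The electron is initially at rest, so by conservation of momentum:
p⃗_e = p⃗₀ − p⃗'  (incident photon momentum minus scattered photon momentum)

Photon momentum magnitudes (p = h/λ = E/c):
λ₀ = hc/E₀ = 8.8941 pm → p₀ = h/λ₀ = 7.4499e-23 kg·m/s
Δλ = λ_C(1 − cos 34°) = 0.4148 pm
λ' = 9.3089 pm → p' = h/λ' = 7.1180e-23 kg·m/s

The scattered photon makes angle θ = 34° with the incident direction, so by the law of cosines:
|p⃗_e|² = p₀² + p'² − 2p₀p'cos θ
|p⃗_e|² = (7.4499e-23)² + (7.1180e-23)² − 2·7.4499e-23·7.1180e-23·cos(34°)
|p⃗_e| = 4.2711e-23 kg·m/s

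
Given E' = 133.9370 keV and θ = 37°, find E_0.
141.4000 keV

Convert final energy to wavelength (hc ≈ 1239.842 keV·pm):
λ' = hc/E' = 1239.842 / 133.9370 = 9.2569 pm

Calculate the Compton shift:
Δλ = λ_C(1 - cos(37°))
Δλ = 2.4263 × (1 - cos(37°))
Δλ = 0.4886 pm

Initial wavelength:
λ = λ' - Δλ = 9.2569 - 0.4886 = 8.7683 pm

Initial energy:
E = hc/λ = 1239.842 / 8.7683 = 141.4000 keV

(Intermediate values are shown rounded; full precision is carried through to the final answer.)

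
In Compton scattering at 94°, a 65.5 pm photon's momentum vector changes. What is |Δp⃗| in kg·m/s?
1.4517e-23 kg·m/s

Photon momentum magnitude is p = h/λ.

Initial momentum:
p₀ = h/λ = 6.6261e-34/6.5500e-11 = 1.0116e-23 kg·m/s

After scattering:
λ' = λ + Δλ = 65.5 + 2.5956 = 68.0956 pm
p' = h/λ' = 6.6261e-34/6.8096e-11 = 9.7305e-24 kg·m/s

Momentum is a vector; the scattered photon's direction makes angle θ = 94° with the incident direction. The magnitude of the vector change Δp⃗ = p⃗₀ − p⃗' is found from the law of cosines:
|Δp⃗|² = p₀² + p'² − 2p₀p'cos θ
|Δp⃗|² = (1.0116e-23)² + (9.7305e-24)² − 2·1.0116e-23·9.7305e-24·cos(94°)
|Δp⃗| = 1.4517e-23 kg·m/s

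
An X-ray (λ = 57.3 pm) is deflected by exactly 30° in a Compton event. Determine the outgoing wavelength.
57.6251 pm

Using the Compton formula: λ' = λ + λ_C(1 − cos θ)

For θ = 30°, cos θ = √3/2 (exact) ≈ 0.8660, so:
1 − cos 30° = 1 − (√3/2) ≈ 0.1340

Δλ = λ_C × 0.1340 = 2.4263 × 0.1340 = 0.3251 pm

λ' = 57.3 + 0.3251 = 57.6251 pm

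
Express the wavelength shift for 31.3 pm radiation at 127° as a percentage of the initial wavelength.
12.4169%

Calculate the Compton shift:
Δλ = λ_C(1 - cos(127°))
Δλ = 2.4263 × (1 - cos(127°))
Δλ = 2.4263 × 1.6018
Δλ = 3.8865 pm

Percentage change:
(Δλ/λ₀) × 100 = (3.8865/31.3) × 100
= 12.4169%

(Intermediate values are shown rounded; full precision is carried through to the final answer.)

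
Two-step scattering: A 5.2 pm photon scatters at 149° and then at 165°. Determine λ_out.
14.4760 pm

Apply Compton shift twice:

First scattering at θ₁ = 149°:
Δλ₁ = λ_C(1 - cos(149°))
Δλ₁ = 2.4263 × 1.8572
Δλ₁ = 4.5061 pm

After first scattering:
λ₁ = 5.2 + 4.5061 = 9.7061 pm

Second scattering at θ₂ = 165°:
Δλ₂ = λ_C(1 - cos(165°))
Δλ₂ = 2.4263 × 1.9659
Δλ₂ = 4.7699 pm

Final wavelength:
λ₂ = 9.7061 + 4.7699 = 14.4760 pm

Total shift: Δλ_total = 4.5061 + 4.7699 = 9.2760 pm

(Intermediate values are shown rounded; full precision is carried through to the final answer.)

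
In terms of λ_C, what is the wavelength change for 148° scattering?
1.8480 λ_C

The Compton shift formula is:
Δλ = λ_C(1 - cos θ)

Dividing both sides by λ_C:
Δλ/λ_C = 1 - cos θ

For θ = 148°:
Δλ/λ_C = 1 - cos(148°)
Δλ/λ_C = 1 - -0.8480
Δλ/λ_C = 1.8480

This means the shift is 1.8480 × λ_C = 4.4839 pm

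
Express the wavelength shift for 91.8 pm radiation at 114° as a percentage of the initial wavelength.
3.7181%

Calculate the Compton shift:
Δλ = λ_C(1 - cos(114°))
Δλ = 2.4263 × (1 - cos(114°))
Δλ = 2.4263 × 1.4067
Δλ = 3.4132 pm

Percentage change:
(Δλ/λ₀) × 100 = (3.4132/91.8) × 100
= 3.7181%

(Intermediate values are shown rounded; full precision is carried through to the final answer.)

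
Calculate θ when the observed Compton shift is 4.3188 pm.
141.26°

From the Compton formula Δλ = λ_C(1 - cos θ), we can solve for θ:

cos θ = 1 - Δλ/λ_C

Given:
- Δλ = 4.3188 pm
- λ_C = h/(m_e·c) ≈ 2.42631024 pm

cos θ = 1 - 4.3188/2.42631024
cos θ = 1 - 1.779987
cos θ = -0.779987

θ = arccos(-0.779987)
θ = 141.26°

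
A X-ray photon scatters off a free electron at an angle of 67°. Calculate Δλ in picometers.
1.4783 pm

Using the Compton scattering formula:
Δλ = λ_C(1 - cos θ)

where λ_C = h/(m_e·c) ≈ 2.4263 pm is the Compton wavelength of an electron.

For θ = 67°:
cos(67°) = 0.3907
1 - cos(67°) = 0.6093

Δλ = 2.4263 × 0.6093
Δλ = 1.4783 pm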